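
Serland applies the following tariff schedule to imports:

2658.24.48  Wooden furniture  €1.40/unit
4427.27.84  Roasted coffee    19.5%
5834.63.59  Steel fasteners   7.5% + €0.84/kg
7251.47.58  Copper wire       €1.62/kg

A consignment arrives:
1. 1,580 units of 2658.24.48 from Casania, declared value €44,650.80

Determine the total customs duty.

€2,212.00

Line 1 (2658.24.48, Casania, 1,580 units, €44,650.80):
Base rate for 2658.24.48 is €1.40/unit.
Duty = 1,580 × €1.40 = €2,212.00.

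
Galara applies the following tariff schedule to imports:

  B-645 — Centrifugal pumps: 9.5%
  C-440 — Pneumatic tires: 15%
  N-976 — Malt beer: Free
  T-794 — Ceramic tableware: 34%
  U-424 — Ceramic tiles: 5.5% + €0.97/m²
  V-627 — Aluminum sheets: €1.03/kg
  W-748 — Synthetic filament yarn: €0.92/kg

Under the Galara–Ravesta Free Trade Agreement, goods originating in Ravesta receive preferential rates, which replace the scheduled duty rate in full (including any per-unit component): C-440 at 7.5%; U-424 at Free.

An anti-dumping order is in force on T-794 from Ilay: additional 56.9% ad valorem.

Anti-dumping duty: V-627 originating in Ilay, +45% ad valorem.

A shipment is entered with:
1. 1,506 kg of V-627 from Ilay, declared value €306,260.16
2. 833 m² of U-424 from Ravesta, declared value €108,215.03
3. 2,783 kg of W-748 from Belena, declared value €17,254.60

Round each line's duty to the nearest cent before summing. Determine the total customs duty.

€141,928.61

Line 1 (V-627, Ilay, 1,506 kg, €306,260.16):
Base rate for V-627 is €1.03/kg.
Additional duty on V-627 from Ilay: +45% ad valorem. Applied ad valorem rate = 45%.
Duty = €306,260.16 × 45% + 1,506 × €1.03 = €139,368.25.
Line 2 (U-424, Ravesta, 833 m², €108,215.03):
Base rate for U-424 is 5.5% + €0.97/m².
Origin Ravesta qualifies under the Galara–Ravesta agreement and U-424 is covered: preferential rate Free applies instead.
Duty = €108,215.03 × 0% = €0.00.
Line 3 (W-748, Belena, 2,783 kg, €17,254.60):
Base rate for W-748 is €0.92/kg.
Duty = 2,783 × €0.92 = €2,560.36.
Total = €139,368.25 + €0.00 + €2,560.36 = €141,928.61.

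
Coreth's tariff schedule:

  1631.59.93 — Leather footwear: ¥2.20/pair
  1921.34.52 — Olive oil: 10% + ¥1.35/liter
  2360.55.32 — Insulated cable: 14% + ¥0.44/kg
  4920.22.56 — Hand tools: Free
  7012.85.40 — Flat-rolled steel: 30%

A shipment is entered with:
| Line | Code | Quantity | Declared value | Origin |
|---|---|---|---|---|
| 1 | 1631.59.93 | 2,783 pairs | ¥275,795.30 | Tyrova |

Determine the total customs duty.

Line 1 (1631.59.93, Tyrova, 2,783 pairs, ¥275,795.30):
Base rate for 1631.59.93 is ¥2.20/pair.
Duty = 2,783 × ¥2.20 = ¥6,122.60.

¥6,122.60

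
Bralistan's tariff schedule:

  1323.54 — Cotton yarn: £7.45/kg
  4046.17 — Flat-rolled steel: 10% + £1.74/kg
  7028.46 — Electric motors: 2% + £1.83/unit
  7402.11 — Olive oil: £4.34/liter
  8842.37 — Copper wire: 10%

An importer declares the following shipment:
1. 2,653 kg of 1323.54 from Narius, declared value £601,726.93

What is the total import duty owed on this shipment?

£19,764.85

Line 1 (1323.54, Narius, 2,653 kg, £601,726.93):
Base rate for 1323.54 is £7.45/kg.
Duty = 2,653 × £7.45 = £19,764.85.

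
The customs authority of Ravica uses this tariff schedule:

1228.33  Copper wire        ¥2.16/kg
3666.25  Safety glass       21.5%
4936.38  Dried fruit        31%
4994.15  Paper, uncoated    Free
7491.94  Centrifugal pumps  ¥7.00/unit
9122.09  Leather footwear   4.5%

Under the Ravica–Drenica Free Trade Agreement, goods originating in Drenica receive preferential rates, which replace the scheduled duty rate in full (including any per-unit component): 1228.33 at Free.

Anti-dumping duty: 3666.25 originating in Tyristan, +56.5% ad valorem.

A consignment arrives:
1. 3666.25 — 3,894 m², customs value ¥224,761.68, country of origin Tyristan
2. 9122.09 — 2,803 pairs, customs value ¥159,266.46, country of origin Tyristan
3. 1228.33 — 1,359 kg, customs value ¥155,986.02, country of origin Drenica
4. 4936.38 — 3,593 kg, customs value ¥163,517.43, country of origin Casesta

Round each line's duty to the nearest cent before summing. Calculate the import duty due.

Line 1 (3666.25, Tyristan, 3,894 m², ¥224,761.68):
Base rate for 3666.25 is 21.5%.
Additional duty on 3666.25 from Tyristan: +56.5%. Applied ad valorem rate: 21.5% + 56.5% = 78%.
Duty = ¥224,761.68 × 78% = ¥175,314.11.
Line 2 (9122.09, Tyristan, 2,803 pairs, ¥159,266.46):
Base rate for 9122.09 is 4.5%.
Duty = ¥159,266.46 × 4.5% = ¥7,166.99.
Line 3 (1228.33, Drenica, 1,359 kg, ¥155,986.02):
Base rate for 1228.33 is ¥2.16/kg.
Origin Drenica qualifies under the Ravica–Drenica agreement and 1228.33 is covered: preferential rate Free applies instead.
Duty = ¥155,986.02 × 0% = ¥0.00.
Line 4 (4936.38, Casesta, 3,593 kg, ¥163,517.43):
Base rate for 4936.38 is 31%.
Duty = ¥163,517.43 × 31% = ¥50,690.40.
Total = ¥175,314.11 + ¥7,166.99 + ¥0.00 + ¥50,690.40 = ¥233,171.50.

¥233,171.50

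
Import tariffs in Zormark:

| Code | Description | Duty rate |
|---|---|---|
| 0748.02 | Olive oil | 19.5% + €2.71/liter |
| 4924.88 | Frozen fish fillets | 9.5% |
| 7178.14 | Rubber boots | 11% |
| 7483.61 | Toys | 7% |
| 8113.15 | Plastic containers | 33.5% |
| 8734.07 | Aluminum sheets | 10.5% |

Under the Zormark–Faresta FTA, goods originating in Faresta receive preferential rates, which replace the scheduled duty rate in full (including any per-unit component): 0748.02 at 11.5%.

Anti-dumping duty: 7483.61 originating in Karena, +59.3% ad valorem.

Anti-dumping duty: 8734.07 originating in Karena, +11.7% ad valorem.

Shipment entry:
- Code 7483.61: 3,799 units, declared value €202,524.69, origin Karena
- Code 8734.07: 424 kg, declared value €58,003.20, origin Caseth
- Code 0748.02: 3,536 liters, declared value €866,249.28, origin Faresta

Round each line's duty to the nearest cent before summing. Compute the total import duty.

Line 1 (7483.61, Karena, 3,799 units, €202,524.69):
Base rate for 7483.61 is 7%.
Additional duty on 7483.61 from Karena: +59.3%. Applied ad valorem rate: 7% + 59.3% = 66.3%.
Duty = €202,524.69 × 66.3% = €134,273.87.
Line 2 (8734.07, Caseth, 424 kg, €58,003.20):
Base rate for 8734.07 is 10.5%.
The additional-duty order on 8734.07 targets Karena, not Caseth; it does not apply.
Duty = €58,003.20 × 10.5% = €6,090.34.
Line 3 (0748.02, Faresta, 3,536 liters, €866,249.28):
Base rate for 0748.02 is 19.5% + €2.71/liter.
Origin Faresta qualifies under the Zormark–Faresta agreement and 0748.02 is covered: preferential rate 11.5% applies instead.
Duty = €866,249.28 × 11.5% = €99,618.67.
Total = €134,273.87 + €6,090.34 + €99,618.67 = €239,982.88.

€239,982.88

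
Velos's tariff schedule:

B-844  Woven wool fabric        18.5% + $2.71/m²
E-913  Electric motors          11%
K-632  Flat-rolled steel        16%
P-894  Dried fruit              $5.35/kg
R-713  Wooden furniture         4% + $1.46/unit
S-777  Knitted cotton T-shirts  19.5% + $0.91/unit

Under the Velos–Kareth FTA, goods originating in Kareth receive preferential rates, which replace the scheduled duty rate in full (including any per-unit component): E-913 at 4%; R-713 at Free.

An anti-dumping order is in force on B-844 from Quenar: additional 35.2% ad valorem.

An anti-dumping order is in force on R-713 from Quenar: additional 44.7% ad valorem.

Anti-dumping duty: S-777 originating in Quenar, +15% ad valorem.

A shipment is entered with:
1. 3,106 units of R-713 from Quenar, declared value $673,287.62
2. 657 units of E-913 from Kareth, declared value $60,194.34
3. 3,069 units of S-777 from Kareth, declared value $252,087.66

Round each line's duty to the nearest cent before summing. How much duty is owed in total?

Line 1 (R-713, Quenar, 3,106 units, $673,287.62):
Base rate for R-713 is 4% + $1.46/unit.
R-713 has an FTA preferential rate, but origin Quenar is not Kareth; base rate stands.
Additional duty on R-713 from Quenar: +44.7%. Applied ad valorem rate: 4% + 44.7% = 48.7%.
Duty = $673,287.62 × 48.7% + 3,106 × $1.46 = $332,425.83.
Line 2 (E-913, Kareth, 657 units, $60,194.34):
Base rate for E-913 is 11%.
Origin Kareth qualifies under the Velos–Kareth agreement and E-913 is covered: preferential rate 4% applies instead.
Duty = $60,194.34 × 4% = $2,407.77.
Line 3 (S-777, Kareth, 3,069 units, $252,087.66):
Base rate for S-777 is 19.5% + $0.91/unit.
Origin Kareth is the FTA partner but S-777 is not on the preference list; base rate stands.
The additional-duty order on S-777 targets Quenar, not Kareth; it does not apply.
Duty = $252,087.66 × 19.5% + 3,069 × $0.91 = $51,949.88.
Total = $332,425.83 + $2,407.77 + $51,949.88 = $386,783.48.

$386,783.48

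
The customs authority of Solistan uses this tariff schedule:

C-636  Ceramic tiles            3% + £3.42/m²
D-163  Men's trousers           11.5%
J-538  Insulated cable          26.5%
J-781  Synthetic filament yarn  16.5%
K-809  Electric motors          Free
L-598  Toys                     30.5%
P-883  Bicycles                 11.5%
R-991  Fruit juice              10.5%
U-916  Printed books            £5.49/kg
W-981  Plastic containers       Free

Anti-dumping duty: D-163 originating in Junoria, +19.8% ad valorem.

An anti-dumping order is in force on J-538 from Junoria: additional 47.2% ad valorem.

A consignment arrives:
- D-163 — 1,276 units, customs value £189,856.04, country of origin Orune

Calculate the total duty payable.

£21,833.44

Line 1 (D-163, Orune, 1,276 units, £189,856.04):
Base rate for D-163 is 11.5%.
The additional-duty order on D-163 targets Junoria, not Orune; it does not apply.
Duty = £189,856.04 × 11.5% = £21,833.44.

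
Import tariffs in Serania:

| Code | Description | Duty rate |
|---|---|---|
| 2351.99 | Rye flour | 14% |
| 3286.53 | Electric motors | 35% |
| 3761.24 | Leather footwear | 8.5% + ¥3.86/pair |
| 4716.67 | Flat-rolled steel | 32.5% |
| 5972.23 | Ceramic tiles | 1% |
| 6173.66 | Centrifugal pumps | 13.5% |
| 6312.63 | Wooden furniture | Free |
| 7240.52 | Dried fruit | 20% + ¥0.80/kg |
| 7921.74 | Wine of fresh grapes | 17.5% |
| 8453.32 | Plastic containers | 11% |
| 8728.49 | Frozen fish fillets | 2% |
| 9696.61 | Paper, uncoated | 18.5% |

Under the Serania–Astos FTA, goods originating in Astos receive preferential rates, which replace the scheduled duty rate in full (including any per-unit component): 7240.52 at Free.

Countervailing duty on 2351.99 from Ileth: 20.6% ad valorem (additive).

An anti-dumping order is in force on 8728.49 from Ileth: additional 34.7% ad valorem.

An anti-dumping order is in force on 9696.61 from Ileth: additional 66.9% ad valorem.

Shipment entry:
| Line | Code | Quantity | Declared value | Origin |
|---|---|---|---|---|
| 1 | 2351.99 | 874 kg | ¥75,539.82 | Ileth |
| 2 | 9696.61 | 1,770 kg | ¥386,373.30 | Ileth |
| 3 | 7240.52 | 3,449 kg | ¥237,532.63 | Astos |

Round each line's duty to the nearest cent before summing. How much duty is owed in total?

Line 1 (2351.99, Ileth, 874 kg, ¥75,539.82):
Base rate for 2351.99 is 14%.
Additional duty on 2351.99 from Ileth: +20.6%. Applied ad valorem rate: 14% + 20.6% = 34.6%.
Duty = ¥75,539.82 × 34.6% = ¥26,136.78.
Line 2 (9696.61, Ileth, 1,770 kg, ¥386,373.30):
Base rate for 9696.61 is 18.5%.
Additional duty on 9696.61 from Ileth: +66.9%. Applied ad valorem rate: 18.5% + 66.9% = 85.4%.
Duty = ¥386,373.30 × 85.4% = ¥329,962.80.
Line 3 (7240.52, Astos, 3,449 kg, ¥237,532.63):
Base rate for 7240.52 is 20% + ¥0.80/kg.
Origin Astos qualifies under the Serania–Astos agreement and 7240.52 is covered: preferential rate Free applies instead.
Duty = ¥237,532.63 × 0% = ¥0.00.
Total = ¥26,136.78 + ¥329,962.80 + ¥0.00 = ¥356,099.58.

¥356,099.58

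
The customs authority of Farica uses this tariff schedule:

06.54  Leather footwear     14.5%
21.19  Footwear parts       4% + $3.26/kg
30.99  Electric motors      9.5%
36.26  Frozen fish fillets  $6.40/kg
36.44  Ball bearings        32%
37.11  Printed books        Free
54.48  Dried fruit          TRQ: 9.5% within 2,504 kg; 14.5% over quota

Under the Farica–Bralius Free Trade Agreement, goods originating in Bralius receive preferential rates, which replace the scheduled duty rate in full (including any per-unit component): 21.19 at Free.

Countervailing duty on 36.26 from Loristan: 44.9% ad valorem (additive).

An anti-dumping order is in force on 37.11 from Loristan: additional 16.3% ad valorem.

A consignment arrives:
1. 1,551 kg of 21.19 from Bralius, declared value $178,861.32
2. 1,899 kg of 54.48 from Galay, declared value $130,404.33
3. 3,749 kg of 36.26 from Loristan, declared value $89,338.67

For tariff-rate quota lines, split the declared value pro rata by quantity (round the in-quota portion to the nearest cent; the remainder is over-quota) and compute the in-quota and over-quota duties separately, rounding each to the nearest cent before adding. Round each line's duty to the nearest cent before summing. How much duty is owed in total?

$76,495.07

Line 1 (21.19, Bralius, 1,551 kg, $178,861.32):
Base rate for 21.19 is 4% + $3.26/kg.
Origin Bralius qualifies under the Farica–Bralius agreement and 21.19 is covered: preferential rate Free applies instead.
Duty = $178,861.32 × 0% = $0.00.
Line 2 (54.48, Galay, 1,899 kg, $130,404.33):
Code 54.48 is under a tariff-rate quota (threshold 2,504 kg). Quantity 1,899 kg is within the quota, so the in-quota rate 9.5% applies to the full value.
Duty = $130,404.33 × 9.5% = $12,388.41.
Line 3 (36.26, Loristan, 3,749 kg, $89,338.67):
Base rate for 36.26 is $6.40/kg.
Additional duty on 36.26 from Loristan: +44.9% ad valorem. Applied ad valorem rate = 44.9%.
Duty = $89,338.67 × 44.9% + 3,749 × $6.40 = $64,106.66.
Total = $0.00 + $12,388.41 + $64,106.66 = $76,495.07.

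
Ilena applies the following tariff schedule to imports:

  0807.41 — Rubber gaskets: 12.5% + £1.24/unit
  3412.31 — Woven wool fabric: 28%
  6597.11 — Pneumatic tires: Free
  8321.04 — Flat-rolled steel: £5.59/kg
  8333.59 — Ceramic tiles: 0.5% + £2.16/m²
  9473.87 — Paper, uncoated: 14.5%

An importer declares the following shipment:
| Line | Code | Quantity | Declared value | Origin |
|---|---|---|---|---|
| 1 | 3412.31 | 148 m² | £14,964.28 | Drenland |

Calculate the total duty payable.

£4,190.00

Line 1 (3412.31, Drenland, 148 m², £14,964.28):
Base rate for 3412.31 is 28%.
Duty = £14,964.28 × 28% = £4,190.00.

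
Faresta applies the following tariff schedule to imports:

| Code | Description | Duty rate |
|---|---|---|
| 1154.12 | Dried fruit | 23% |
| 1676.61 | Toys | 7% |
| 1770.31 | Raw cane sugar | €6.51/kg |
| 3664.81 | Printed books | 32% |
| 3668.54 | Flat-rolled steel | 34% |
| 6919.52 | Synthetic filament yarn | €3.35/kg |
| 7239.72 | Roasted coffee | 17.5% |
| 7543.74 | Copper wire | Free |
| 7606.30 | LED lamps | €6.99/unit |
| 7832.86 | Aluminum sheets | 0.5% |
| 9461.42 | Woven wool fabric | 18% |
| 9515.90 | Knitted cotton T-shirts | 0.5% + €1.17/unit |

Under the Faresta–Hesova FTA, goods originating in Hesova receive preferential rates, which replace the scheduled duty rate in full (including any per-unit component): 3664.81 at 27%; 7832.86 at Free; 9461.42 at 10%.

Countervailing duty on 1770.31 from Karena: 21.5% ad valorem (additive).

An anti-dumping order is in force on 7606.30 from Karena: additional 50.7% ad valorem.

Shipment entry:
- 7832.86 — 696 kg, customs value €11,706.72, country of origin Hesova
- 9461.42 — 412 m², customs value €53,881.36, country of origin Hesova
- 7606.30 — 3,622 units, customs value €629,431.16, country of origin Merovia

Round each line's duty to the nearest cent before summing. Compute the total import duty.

Line 1 (7832.86, Hesova, 696 kg, €11,706.72):
Base rate for 7832.86 is 0.5%.
Origin Hesova qualifies under the Faresta–Hesova agreement and 7832.86 is covered: preferential rate Free applies instead.
Duty = €11,706.72 × 0% = €0.00.
Line 2 (9461.42, Hesova, 412 m², €53,881.36):
Base rate for 9461.42 is 18%.
Origin Hesova qualifies under the Faresta–Hesova agreement and 9461.42 is covered: preferential rate 10% applies instead.
Duty = €53,881.36 × 10% = €5,388.14.
Line 3 (7606.30, Merovia, 3,622 units, €629,431.16):
Base rate for 7606.30 is €6.99/unit.
The additional-duty order on 7606.30 targets Karena, not Merovia; it does not apply.
Duty = 3,622 × €6.99 = €25,317.78.
Total = €0.00 + €5,388.14 + €25,317.78 = €30,705.92.

€30,705.92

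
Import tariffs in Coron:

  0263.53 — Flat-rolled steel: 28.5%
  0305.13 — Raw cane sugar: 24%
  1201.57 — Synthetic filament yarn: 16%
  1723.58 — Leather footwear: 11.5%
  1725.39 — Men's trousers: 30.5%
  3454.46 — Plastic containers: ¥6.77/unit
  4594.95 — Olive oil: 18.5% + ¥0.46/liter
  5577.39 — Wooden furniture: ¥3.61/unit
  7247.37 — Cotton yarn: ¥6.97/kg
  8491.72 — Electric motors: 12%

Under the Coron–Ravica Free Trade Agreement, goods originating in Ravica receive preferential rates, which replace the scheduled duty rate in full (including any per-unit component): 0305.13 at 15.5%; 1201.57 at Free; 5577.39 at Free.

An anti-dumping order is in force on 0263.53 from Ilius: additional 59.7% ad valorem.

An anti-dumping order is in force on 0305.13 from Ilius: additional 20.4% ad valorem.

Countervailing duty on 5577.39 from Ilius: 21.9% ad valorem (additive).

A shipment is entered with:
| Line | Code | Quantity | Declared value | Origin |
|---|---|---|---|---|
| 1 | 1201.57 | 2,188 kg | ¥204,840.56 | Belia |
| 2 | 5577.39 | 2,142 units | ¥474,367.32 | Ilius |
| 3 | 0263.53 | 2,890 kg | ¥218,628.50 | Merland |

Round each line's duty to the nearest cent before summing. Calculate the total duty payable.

Line 1 (1201.57, Belia, 2,188 kg, ¥204,840.56):
Base rate for 1201.57 is 16%.
1201.57 has an FTA preferential rate, but origin Belia is not Ravica; base rate stands.
Duty = ¥204,840.56 × 16% = ¥32,774.49.
Line 2 (5577.39, Ilius, 2,142 units, ¥474,367.32):
Base rate for 5577.39 is ¥3.61/unit.
5577.39 has an FTA preferential rate, but origin Ilius is not Ravica; base rate stands.
Additional duty on 5577.39 from Ilius: +21.9% ad valorem. Applied ad valorem rate = 21.9%.
Duty = ¥474,367.32 × 21.9% + 2,142 × ¥3.61 = ¥111,619.06.
Line 3 (0263.53, Merland, 2,890 kg, ¥218,628.50):
Base rate for 0263.53 is 28.5%.
The additional-duty order on 0263.53 targets Ilius, not Merland; it does not apply.
Duty = ¥218,628.50 × 28.5% = ¥62,309.12.
Total = ¥32,774.49 + ¥111,619.06 + ¥62,309.12 = ¥206,702.67.

¥206,702.67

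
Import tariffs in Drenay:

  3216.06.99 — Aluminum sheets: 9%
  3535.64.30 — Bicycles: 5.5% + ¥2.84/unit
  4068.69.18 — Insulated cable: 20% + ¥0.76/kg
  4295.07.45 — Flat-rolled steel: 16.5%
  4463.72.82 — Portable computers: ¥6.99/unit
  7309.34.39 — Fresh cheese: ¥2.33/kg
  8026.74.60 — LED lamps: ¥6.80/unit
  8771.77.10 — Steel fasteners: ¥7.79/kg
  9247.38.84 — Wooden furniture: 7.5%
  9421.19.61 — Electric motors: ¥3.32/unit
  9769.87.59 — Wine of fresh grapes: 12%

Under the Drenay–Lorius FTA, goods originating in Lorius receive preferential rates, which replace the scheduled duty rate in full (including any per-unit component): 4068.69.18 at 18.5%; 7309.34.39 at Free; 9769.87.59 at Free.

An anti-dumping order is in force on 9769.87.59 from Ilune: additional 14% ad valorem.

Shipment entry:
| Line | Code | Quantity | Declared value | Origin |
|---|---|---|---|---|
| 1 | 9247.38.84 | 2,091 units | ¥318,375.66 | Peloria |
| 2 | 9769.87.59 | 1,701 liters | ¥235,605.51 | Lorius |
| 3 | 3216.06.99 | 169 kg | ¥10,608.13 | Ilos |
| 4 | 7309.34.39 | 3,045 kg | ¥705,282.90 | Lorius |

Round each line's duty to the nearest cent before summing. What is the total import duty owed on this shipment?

Line 1 (9247.38.84, Peloria, 2,091 units, ¥318,375.66):
Base rate for 9247.38.84 is 7.5%.
Duty = ¥318,375.66 × 7.5% = ¥23,878.17.
Line 2 (9769.87.59, Lorius, 1,701 liters, ¥235,605.51):
Base rate for 9769.87.59 is 12%.
Origin Lorius qualifies under the Drenay–Lorius agreement and 9769.87.59 is covered: preferential rate Free applies instead.
The additional-duty order on 9769.87.59 targets Ilune, not Lorius; it does not apply.
Duty = ¥235,605.51 × 0% = ¥0.00.
Line 3 (3216.06.99, Ilos, 169 kg, ¥10,608.13):
Base rate for 3216.06.99 is 9%.
Duty = ¥10,608.13 × 9% = ¥954.73.
Line 4 (7309.34.39, Lorius, 3,045 kg, ¥705,282.90):
Base rate for 7309.34.39 is ¥2.33/kg.
Origin Lorius qualifies under the Drenay–Lorius agreement and 7309.34.39 is covered: preferential rate Free applies instead.
Duty = ¥705,282.90 × 0% = ¥0.00.
Total = ¥23,878.17 + ¥0.00 + ¥954.73 + ¥0.00 = ¥24,832.90.

¥24,832.90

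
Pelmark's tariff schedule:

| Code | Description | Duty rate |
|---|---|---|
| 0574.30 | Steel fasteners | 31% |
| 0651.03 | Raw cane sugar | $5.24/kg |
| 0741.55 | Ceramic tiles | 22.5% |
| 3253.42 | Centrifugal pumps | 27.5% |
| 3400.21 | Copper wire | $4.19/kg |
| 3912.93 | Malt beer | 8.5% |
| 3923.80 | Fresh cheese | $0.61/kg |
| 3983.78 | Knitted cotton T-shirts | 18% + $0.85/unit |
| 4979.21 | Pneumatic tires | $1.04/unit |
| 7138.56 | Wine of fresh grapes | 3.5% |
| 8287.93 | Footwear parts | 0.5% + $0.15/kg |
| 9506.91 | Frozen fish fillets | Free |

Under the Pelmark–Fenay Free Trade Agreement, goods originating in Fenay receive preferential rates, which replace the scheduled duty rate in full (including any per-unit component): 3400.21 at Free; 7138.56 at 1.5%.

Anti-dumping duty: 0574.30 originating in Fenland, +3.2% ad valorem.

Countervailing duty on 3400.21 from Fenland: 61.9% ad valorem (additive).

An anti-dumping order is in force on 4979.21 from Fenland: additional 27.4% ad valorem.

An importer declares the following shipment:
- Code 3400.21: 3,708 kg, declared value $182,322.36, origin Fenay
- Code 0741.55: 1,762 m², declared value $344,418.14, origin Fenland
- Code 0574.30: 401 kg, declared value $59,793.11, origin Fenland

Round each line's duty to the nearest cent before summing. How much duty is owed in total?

Line 1 (3400.21, Fenay, 3,708 kg, $182,322.36):
Base rate for 3400.21 is $4.19/kg.
Origin Fenay qualifies under the Pelmark–Fenay agreement and 3400.21 is covered: preferential rate Free applies instead.
The additional-duty order on 3400.21 targets Fenland, not Fenay; it does not apply.
Duty = $182,322.36 × 0% = $0.00.
Line 2 (0741.55, Fenland, 1,762 m², $344,418.14):
Base rate for 0741.55 is 22.5%.
Duty = $344,418.14 × 22.5% = $77,494.08.
Line 3 (0574.30, Fenland, 401 kg, $59,793.11):
Base rate for 0574.30 is 31%.
Additional duty on 0574.30 from Fenland: +3.2%. Applied ad valorem rate: 31% + 3.2% = 34.2%.
Duty = $59,793.11 × 34.2% = $20,449.24.
Total = $0.00 + $77,494.08 + $20,449.24 = $97,943.32.

$97,943.32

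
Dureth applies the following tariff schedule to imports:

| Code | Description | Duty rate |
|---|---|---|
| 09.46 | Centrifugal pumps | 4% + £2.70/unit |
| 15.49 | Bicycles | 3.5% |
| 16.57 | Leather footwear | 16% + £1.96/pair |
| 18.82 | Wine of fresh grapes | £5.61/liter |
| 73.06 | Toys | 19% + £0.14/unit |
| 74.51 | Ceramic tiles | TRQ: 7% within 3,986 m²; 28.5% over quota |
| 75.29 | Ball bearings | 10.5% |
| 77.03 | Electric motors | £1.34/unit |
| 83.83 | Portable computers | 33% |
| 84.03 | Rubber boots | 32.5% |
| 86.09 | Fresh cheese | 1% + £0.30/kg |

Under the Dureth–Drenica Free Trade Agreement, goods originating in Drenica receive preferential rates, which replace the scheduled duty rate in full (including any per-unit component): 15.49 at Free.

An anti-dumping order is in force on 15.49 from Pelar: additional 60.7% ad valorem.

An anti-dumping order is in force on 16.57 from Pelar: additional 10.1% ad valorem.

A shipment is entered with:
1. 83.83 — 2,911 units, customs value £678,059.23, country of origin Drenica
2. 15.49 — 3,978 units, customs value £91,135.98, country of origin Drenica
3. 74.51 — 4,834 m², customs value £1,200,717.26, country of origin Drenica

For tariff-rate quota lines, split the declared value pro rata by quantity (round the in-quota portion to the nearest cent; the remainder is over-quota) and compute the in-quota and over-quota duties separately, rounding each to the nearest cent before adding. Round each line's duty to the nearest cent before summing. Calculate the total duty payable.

Line 1 (83.83, Drenica, 2,911 units, £678,059.23):
Base rate for 83.83 is 33%.
Origin Drenica is the FTA partner but 83.83 is not on the preference list; base rate stands.
Duty = £678,059.23 × 33% = £223,759.55.
Line 2 (15.49, Drenica, 3,978 units, £91,135.98):
Base rate for 15.49 is 3.5%.
Origin Drenica qualifies under the Dureth–Drenica agreement and 15.49 is covered: preferential rate Free applies instead.
The additional-duty order on 15.49 targets Pelar, not Drenica; it does not apply.
Duty = £91,135.98 × 0% = £0.00.
Line 3 (74.51, Drenica, 4,834 m², £1,200,717.26):
Code 74.51 is under a tariff-rate quota (threshold 3,986 m²). In-quota: 3,986 m² at 7%; over-quota: 848 m² at 28.5%.
Pro-rata value split: in-quota = £1,200,717.26 × 3,986/4,834 = £990,082.54; over-quota = £1,200,717.26 − £990,082.54 = £210,634.72.
In-quota duty = £990,082.54 × 7% = £69,305.78. Over-quota duty = £210,634.72 × 28.5% = £60,030.90.
Line duty = £69,305.78 + £60,030.90 = £129,336.68.
Total = £223,759.55 + £0.00 + £129,336.68 = £353,096.23.

£353,096.23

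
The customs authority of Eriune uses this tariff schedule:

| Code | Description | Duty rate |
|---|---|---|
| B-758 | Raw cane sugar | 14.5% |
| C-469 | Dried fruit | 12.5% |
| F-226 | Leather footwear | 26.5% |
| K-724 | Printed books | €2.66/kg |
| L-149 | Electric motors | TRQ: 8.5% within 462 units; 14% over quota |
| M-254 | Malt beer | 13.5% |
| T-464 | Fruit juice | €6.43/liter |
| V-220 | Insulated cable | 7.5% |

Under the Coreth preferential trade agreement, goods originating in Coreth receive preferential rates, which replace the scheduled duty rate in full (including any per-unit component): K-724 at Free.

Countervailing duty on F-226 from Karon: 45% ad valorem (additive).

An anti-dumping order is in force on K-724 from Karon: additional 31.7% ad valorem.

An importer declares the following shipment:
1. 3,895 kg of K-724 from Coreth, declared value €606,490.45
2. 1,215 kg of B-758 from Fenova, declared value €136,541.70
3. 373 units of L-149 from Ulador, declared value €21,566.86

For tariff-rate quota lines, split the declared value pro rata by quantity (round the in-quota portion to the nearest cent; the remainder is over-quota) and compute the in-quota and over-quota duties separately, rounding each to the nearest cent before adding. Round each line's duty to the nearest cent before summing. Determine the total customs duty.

€21,631.73

Line 1 (K-724, Coreth, 3,895 kg, €606,490.45):
Base rate for K-724 is €2.66/kg.
Origin Coreth qualifies under the Eriune–Coreth agreement and K-724 is covered: preferential rate Free applies instead.
The additional-duty order on K-724 targets Karon, not Coreth; it does not apply.
Duty = €606,490.45 × 0% = €0.00.
Line 2 (B-758, Fenova, 1,215 kg, €136,541.70):
Base rate for B-758 is 14.5%.
Duty = €136,541.70 × 14.5% = €19,798.55.
Line 3 (L-149, Ulador, 373 units, €21,566.86):
Code L-149 is under a tariff-rate quota (threshold 462 units). Quantity 373 units is within the quota, so the in-quota rate 8.5% applies to the full value.
Duty = €21,566.86 × 8.5% = €1,833.18.
Total = €0.00 + €19,798.55 + €1,833.18 = €21,631.73.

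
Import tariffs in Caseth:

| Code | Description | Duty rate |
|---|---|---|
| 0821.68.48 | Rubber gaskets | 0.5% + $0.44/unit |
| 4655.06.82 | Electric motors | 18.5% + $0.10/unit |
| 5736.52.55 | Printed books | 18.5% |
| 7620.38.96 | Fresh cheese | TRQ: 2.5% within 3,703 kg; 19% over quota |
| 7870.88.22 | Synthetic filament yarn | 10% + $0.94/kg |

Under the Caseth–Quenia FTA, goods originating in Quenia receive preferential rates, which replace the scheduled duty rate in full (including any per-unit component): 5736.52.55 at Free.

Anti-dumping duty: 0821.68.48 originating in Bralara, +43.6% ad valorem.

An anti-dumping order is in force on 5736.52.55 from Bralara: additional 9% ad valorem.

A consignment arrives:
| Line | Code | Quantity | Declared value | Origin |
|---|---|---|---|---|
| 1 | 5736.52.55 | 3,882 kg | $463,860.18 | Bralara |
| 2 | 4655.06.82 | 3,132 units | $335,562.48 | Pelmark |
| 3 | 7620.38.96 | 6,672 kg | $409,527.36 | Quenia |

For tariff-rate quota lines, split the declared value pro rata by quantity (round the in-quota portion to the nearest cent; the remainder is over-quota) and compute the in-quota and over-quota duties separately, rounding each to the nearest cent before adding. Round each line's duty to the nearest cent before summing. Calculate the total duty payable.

$230,261.13

Line 1 (5736.52.55, Bralara, 3,882 kg, $463,860.18):
Base rate for 5736.52.55 is 18.5%.
5736.52.55 has an FTA preferential rate, but origin Bralara is not Quenia; base rate stands.
Additional duty on 5736.52.55 from Bralara: +9%. Applied ad valorem rate: 18.5% + 9% = 27.5%.
Duty = $463,860.18 × 27.5% = $127,561.55.
Line 2 (4655.06.82, Pelmark, 3,132 units, $335,562.48):
Base rate for 4655.06.82 is 18.5% + $0.10/unit.
Duty = $335,562.48 × 18.5% + 3,132 × $0.10 = $62,392.26.
Line 3 (7620.38.96, Quenia, 6,672 kg, $409,527.36):
Code 7620.38.96 is under a tariff-rate quota (threshold 3,703 kg). In-quota: 3,703 kg at 2.5%; over-quota: 2,969 kg at 19%.
Pro-rata value split: in-quota = $409,527.36 × 3,703/6,672 = $227,290.14; over-quota = $409,527.36 − $227,290.14 = $182,237.22.
In-quota duty = $227,290.14 × 2.5% = $5,682.25. Over-quota duty = $182,237.22 × 19% = $34,625.07.
Line duty = $5,682.25 + $34,625.07 = $40,307.32.
Total = $127,561.55 + $62,392.26 + $40,307.32 = $230,261.13.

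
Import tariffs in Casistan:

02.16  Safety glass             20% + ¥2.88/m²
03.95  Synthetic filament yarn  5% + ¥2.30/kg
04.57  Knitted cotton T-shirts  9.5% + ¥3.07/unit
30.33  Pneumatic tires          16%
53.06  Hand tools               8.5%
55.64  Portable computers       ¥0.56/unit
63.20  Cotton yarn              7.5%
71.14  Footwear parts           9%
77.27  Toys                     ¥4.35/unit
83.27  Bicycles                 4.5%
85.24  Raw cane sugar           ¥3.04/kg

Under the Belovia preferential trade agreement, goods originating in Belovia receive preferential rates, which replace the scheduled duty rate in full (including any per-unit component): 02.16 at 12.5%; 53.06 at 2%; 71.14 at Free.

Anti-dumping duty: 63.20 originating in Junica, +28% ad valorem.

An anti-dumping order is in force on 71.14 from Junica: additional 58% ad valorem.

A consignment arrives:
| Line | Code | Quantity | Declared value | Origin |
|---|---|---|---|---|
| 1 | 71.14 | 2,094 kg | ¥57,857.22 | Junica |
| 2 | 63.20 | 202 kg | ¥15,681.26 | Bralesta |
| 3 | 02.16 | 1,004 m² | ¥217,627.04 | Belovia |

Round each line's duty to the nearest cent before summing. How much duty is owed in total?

Line 1 (71.14, Junica, 2,094 kg, ¥57,857.22):
Base rate for 71.14 is 9%.
71.14 has an FTA preferential rate, but origin Junica is not Belovia; base rate stands.
Additional duty on 71.14 from Junica: +58%. Applied ad valorem rate: 9% + 58% = 67%.
Duty = ¥57,857.22 × 67% = ¥38,764.34.
Line 2 (63.20, Bralesta, 202 kg, ¥15,681.26):
Base rate for 63.20 is 7.5%.
The additional-duty order on 63.20 targets Junica, not Bralesta; it does not apply.
Duty = ¥15,681.26 × 7.5% = ¥1,176.09.
Line 3 (02.16, Belovia, 1,004 m², ¥217,627.04):
Base rate for 02.16 is 20% + ¥2.88/m².
Origin Belovia qualifies under the Casistan–Belovia agreement and 02.16 is covered: preferential rate 12.5% applies instead.
Duty = ¥217,627.04 × 12.5% = ¥27,203.38.
Total = ¥38,764.34 + ¥1,176.09 + ¥27,203.38 = ¥67,143.81.

¥67,143.81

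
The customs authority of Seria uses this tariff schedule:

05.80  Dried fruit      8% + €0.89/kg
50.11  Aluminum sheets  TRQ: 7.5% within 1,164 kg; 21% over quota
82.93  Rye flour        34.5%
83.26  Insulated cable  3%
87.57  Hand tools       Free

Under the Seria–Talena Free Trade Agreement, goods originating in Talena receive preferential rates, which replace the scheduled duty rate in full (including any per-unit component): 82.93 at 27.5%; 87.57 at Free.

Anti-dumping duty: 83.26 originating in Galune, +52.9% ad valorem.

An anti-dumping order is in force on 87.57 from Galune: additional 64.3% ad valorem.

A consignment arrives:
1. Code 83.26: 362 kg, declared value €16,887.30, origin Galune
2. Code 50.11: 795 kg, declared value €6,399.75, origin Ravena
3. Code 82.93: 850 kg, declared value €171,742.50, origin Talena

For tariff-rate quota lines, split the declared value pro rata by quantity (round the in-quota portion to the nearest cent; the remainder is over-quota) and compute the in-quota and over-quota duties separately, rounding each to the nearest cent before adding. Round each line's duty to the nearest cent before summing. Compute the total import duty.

€57,149.17

Line 1 (83.26, Galune, 362 kg, €16,887.30):
Base rate for 83.26 is 3%.
Additional duty on 83.26 from Galune: +52.9%. Applied ad valorem rate: 3% + 52.9% = 55.9%.
Duty = €16,887.30 × 55.9% = €9,440.00.
Line 2 (50.11, Ravena, 795 kg, €6,399.75):
Code 50.11 is under a tariff-rate quota (threshold 1,164 kg). Quantity 795 kg is within the quota, so the in-quota rate 7.5% applies to the full value.
Duty = €6,399.75 × 7.5% = €479.98.
Line 3 (82.93, Talena, 850 kg, €171,742.50):
Base rate for 82.93 is 34.5%.
Origin Talena qualifies under the Seria–Talena agreement and 82.93 is covered: preferential rate 27.5% applies instead.
Duty = €171,742.50 × 27.5% = €47,229.19.
Total = €9,440.00 + €479.98 + €47,229.19 = €57,149.17.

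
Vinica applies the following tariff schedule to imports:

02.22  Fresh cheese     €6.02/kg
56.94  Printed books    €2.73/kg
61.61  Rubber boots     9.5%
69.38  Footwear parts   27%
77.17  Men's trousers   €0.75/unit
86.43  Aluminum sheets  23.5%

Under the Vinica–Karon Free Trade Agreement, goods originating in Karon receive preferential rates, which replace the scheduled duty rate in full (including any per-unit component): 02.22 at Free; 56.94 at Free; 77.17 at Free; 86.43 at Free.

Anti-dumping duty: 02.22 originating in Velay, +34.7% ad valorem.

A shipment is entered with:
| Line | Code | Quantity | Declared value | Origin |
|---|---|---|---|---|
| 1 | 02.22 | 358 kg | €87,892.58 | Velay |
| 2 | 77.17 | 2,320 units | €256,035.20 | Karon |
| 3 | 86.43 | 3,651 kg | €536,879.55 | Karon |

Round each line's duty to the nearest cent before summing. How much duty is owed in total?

€32,653.89

Line 1 (02.22, Velay, 358 kg, €87,892.58):
Base rate for 02.22 is €6.02/kg.
02.22 has an FTA preferential rate, but origin Velay is not Karon; base rate stands.
Additional duty on 02.22 from Velay: +34.7% ad valorem. Applied ad valorem rate = 34.7%.
Duty = €87,892.58 × 34.7% + 358 × €6.02 = €32,653.89.
Line 2 (77.17, Karon, 2,320 units, €256,035.20):
Base rate for 77.17 is €0.75/unit.
Origin Karon qualifies under the Vinica–Karon agreement and 77.17 is covered: preferential rate Free applies instead.
Duty = €256,035.20 × 0% = €0.00.
Line 3 (86.43, Karon, 3,651 kg, €536,879.55):
Base rate for 86.43 is 23.5%.
Origin Karon qualifies under the Vinica–Karon agreement and 86.43 is covered: preferential rate Free applies instead.
Duty = €536,879.55 × 0% = €0.00.
Total = €32,653.89 + €0.00 + €0.00 = €32,653.89.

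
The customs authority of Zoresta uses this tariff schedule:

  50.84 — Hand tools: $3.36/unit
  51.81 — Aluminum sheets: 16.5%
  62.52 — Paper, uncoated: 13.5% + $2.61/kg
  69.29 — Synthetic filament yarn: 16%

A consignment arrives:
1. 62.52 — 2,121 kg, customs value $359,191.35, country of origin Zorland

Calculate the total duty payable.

Line 1 (62.52, Zorland, 2,121 kg, $359,191.35):
Base rate for 62.52 is 13.5% + $2.61/kg.
Duty = $359,191.35 × 13.5% + 2,121 × $2.61 = $54,026.64.

$54,026.64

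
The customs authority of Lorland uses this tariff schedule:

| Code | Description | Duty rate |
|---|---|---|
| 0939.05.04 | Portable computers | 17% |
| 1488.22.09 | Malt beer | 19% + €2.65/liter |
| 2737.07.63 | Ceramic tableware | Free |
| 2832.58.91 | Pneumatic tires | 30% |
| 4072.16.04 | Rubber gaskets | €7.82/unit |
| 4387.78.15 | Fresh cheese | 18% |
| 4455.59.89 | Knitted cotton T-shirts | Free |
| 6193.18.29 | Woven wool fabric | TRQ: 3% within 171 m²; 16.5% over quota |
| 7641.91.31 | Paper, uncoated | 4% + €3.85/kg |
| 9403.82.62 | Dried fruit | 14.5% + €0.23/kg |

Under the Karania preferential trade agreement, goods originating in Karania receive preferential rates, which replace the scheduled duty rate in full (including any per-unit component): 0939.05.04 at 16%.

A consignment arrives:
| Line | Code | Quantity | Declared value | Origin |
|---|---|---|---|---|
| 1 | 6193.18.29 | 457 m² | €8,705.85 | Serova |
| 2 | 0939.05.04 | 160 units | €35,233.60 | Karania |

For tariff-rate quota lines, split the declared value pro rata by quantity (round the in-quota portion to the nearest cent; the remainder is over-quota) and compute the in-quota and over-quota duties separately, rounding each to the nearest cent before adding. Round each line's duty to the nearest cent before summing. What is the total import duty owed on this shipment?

Line 1 (6193.18.29, Serova, 457 m², €8,705.85):
Code 6193.18.29 is under a tariff-rate quota (threshold 171 m²). In-quota: 171 m² at 3%; over-quota: 286 m² at 16.5%.
Pro-rata value split: in-quota = €8,705.85 × 171/457 = €3,257.55; over-quota = €8,705.85 − €3,257.55 = €5,448.30.
In-quota duty = €3,257.55 × 3% = €97.73. Over-quota duty = €5,448.30 × 16.5% = €898.97.
Line duty = €97.73 + €898.97 = €996.70.
Line 2 (0939.05.04, Karania, 160 units, €35,233.60):
Base rate for 0939.05.04 is 17%.
Origin Karania qualifies under the Lorland–Karania agreement and 0939.05.04 is covered: preferential rate 16% applies instead.
Duty = €35,233.60 × 16% = €5,637.38.
Total = €996.70 + €5,637.38 = €6,634.08.

€6,634.08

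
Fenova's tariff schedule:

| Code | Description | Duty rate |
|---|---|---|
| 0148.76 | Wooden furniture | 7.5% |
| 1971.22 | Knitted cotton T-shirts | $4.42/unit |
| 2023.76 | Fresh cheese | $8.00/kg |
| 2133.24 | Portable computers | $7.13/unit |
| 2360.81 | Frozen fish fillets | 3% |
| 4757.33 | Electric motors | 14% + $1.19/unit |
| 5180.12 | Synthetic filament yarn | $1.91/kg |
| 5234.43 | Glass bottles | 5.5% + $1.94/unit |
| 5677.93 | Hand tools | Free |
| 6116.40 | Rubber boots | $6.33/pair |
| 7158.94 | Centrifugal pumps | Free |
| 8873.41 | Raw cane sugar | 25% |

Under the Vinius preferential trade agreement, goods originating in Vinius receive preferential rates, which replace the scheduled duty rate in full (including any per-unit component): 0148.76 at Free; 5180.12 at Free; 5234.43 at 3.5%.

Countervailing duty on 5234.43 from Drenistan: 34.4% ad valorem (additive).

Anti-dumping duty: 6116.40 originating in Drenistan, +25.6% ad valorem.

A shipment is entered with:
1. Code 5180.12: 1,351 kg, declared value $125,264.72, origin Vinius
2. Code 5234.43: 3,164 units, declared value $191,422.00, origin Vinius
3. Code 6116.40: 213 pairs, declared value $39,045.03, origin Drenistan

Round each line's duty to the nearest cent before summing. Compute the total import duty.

Line 1 (5180.12, Vinius, 1,351 kg, $125,264.72):
Base rate for 5180.12 is $1.91/kg.
Origin Vinius qualifies under the Fenova–Vinius agreement and 5180.12 is covered: preferential rate Free applies instead.
Duty = $125,264.72 × 0% = $0.00.
Line 2 (5234.43, Vinius, 3,164 units, $191,422.00):
Base rate for 5234.43 is 5.5% + $1.94/unit.
Origin Vinius qualifies under the Fenova–Vinius agreement and 5234.43 is covered: preferential rate 3.5% applies instead.
The additional-duty order on 5234.43 targets Drenistan, not Vinius; it does not apply.
Duty = $191,422.00 × 3.5% = $6,699.77.
Line 3 (6116.40, Drenistan, 213 pairs, $39,045.03):
Base rate for 6116.40 is $6.33/pair.
Additional duty on 6116.40 from Drenistan: +25.6% ad valorem. Applied ad valorem rate = 25.6%.
Duty = $39,045.03 × 25.6% + 213 × $6.33 = $11,343.82.
Total = $0.00 + $6,699.77 + $11,343.82 = $18,043.59.

$18,043.59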